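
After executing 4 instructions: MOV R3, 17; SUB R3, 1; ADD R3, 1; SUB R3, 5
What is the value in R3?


Register state trace:
  MOV R3, 17  → R3 = 17
  SUB R3, 1  → R3 = 17 - 1 = 16
  ADD R3, 1  → R3 = 16 + 1 = 17
  SUB R3, 5  → R3 = 17 - 5 = 12
Final: R3 = 12

12


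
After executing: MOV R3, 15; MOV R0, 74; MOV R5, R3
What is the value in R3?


Register state trace:
  MOV R3, 15  → R3 = 15
  MOV R0, 74  → R0 = 74
  MOV R5, R3  → R5 = 15
Final: R3 = 15

15


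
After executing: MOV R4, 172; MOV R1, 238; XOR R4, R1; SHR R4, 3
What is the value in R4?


Register state trace:
  MOV R4, 172  → R4 = 172 (0b10101100)
  MOV R1, 238  → R1 = 238 (0b11101110)
  XOR R4, R1  → R4 = 172 XOR 238 = 66 (0b01000010)
  SHR R4, 3  → R4 = 66 >> 3 = 8
Final: R4 = 8

8


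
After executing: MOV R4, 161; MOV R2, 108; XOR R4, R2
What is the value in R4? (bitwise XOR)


Register state trace:
  MOV R4, 161  → R4 = 161 (0b10100001)
  MOV R2, 108  → R2 = 108 (0b01101100)
  XOR R4, R2  → R4 = 161 XOR 108 = 205 (0b11001101)
Final: R4 = 205

205


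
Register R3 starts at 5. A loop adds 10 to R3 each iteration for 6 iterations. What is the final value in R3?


Starting value: R3 = 5
  Iter 1: R3 = 5 + 10 = 15
  Iter 2: R3 = 15 + 10 = 25
  Iter 3: R3 = 25 + 10 = 35
  Iter 4: R3 = 35 + 10 = 45
  Iter 5: R3 = 45 + 10 = 55
  Iter 6: R3 = 55 + 10 = 65
Final: R3 = 65

65


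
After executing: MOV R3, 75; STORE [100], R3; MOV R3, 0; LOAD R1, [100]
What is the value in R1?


Register and memory trace:
  MOV R3, 75  → R3 = 75
  STORE [100], R3  → mem[100] = 75
  MOV R3, 0  → R3 = 0
  LOAD R1, [100]  → R1 = mem[100] = 75
Final: R1 = 75

75


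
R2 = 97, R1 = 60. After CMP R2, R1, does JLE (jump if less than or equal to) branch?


Trace:
  R2 = 97, R1 = 60
  CMP R2, R1  → compares 97 vs 60
  JLE checks: is 97 less than or equal to 60?
  97 > 60, so condition is false
Branch taken: No

No


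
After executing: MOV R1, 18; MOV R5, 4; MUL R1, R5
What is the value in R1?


Register state trace:
  MOV R1, 18  → R1 = 18
  MOV R5, 4  → R5 = 4
  MUL R1, R5  → R1 = 18 * 4 = 72
Final: R1 = 72

72


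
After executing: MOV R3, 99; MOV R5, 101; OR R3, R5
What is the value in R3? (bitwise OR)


Register state trace:
  MOV R3, 99  → R3 = 99 (0b01100011)
  MOV R5, 101  → R5 = 101 (0b01100101)
  OR R3, R5   → R3 = 99 OR 101 = 103 (0b01100111)
Final: R3 = 103

103


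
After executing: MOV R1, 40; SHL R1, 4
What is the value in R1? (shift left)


Register state trace:
  MOV R1, 40  → R1 = 40
  SHL R1, 4  → R1 = 40 << 4 = 40 * 2^4 = 640
Final: R1 = 640

640


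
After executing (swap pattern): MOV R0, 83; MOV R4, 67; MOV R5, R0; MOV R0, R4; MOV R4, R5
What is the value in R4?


Register state trace (swap pattern):
  MOV R0, 83  → R0 = 83
  MOV R4, 67  → R4 = 67
  MOV R5, R0  → R5 = 83  (save R0)
  MOV R0, R4  → R0 = 67  (R0 gets R4's value)
  MOV R4, R5  → R4 = 83  (R4 gets saved value)
Final: R4 = 83

83


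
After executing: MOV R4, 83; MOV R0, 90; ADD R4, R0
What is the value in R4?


Register state trace:
  MOV R4, 83  → R4 = 83
  MOV R0, 90  → R0 = 90
  ADD R4, R0  → R4 = 83 + 90 = 173
Final: R4 = 173

173


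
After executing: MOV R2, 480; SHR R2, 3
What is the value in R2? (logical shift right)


Register state trace:
  MOV R2, 480  → R2 = 480
  SHR R2, 3  → R2 = 480 >> 3 = 480 // 2^3 = 60
Final: R2 = 60

60


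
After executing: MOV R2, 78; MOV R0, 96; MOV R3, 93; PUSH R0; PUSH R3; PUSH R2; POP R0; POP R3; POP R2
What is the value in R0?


Stack trace (top is rightmost):
  MOV R2, 78  → R2 = 78
  MOV R0, 96  → R0 = 96
  MOV R3, 93  → R3 = 93
  PUSH R0  → stack: [96]
  PUSH R3  → stack: [96, 93]
  PUSH R2  → stack: [96, 93, 78]
  POP R0  → R0 = 78, stack: [96, 93]
  POP R3  → R3 = 93, stack: [96]
  POP R2  → R2 = 96, stack: []
Final: R0 = 78

78


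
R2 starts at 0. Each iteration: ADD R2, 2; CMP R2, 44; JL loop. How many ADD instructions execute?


Loop trace (R2 starts at 0, target 44, step 2):
  ADD #1: R2 = 0 + 2 = 2  → 2 < 44, loop
  ADD #2: R2 = 2 + 2 = 4  → 4 < 44, loop
  ADD #3: R2 = 4 + 2 = 6  → 6 < 44, loop
  ADD #4: R2 = 6 + 2 = 8  → 8 < 44, loop
  ADD #5: R2 = 8 + 2 = 10  → 10 < 44, loop
  ADD #6: R2 = 10 + 2 = 12  → 12 < 44, loop
  ADD #7: R2 = 12 + 2 = 14  → 14 < 44, loop
  ADD #8: R2 = 14 + 2 = 16  → 16 < 44, loop
  ADD #9: R2 = 16 + 2 = 18  → 18 < 44, loop
  ADD #10: R2 = 18 + 2 = 20  → 20 < 44, loop
  ADD #11: R2 = 20 + 2 = 22  → 22 < 44, loop
  ADD #12: R2 = 22 + 2 = 24  → 24 < 44, loop
  ADD #13: R2 = 24 + 2 = 26  → 26 < 44, loop
  ADD #14: R2 = 26 + 2 = 28  → 28 < 44, loop
  ADD #15: R2 = 28 + 2 = 30  → 30 < 44, loop
  ADD #16: R2 = 30 + 2 = 32  → 32 < 44, loop
  ADD #17: R2 = 32 + 2 = 34  → 34 < 44, loop
  ADD #18: R2 = 34 + 2 = 36  → 36 < 44, loop
  ADD #19: R2 = 36 + 2 = 38  → 38 < 44, loop
  ADD #20: R2 = 38 + 2 = 40  → 40 < 44, loop
  ADD #21: R2 = 40 + 2 = 42  → 42 < 44, loop
  ADD #22: R2 = 42 + 2 = 44  → 44 >= 44, exit
Total ADD instructions: 22

22


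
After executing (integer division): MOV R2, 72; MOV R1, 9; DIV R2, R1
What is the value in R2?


Register state trace:
  MOV R2, 72  → R2 = 72
  MOV R1, 9  → R1 = 9
  DIV R2, R1  → R2 = 72 // 9 = 8
Final: R2 = 8

8


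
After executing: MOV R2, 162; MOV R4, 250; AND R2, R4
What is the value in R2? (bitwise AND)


Register state trace:
  MOV R2, 162  → R2 = 162 (0b10100010)
  MOV R4, 250  → R4 = 250 (0b11111010)
  AND R2, R4  → R2 = 162 AND 250 = 162 (0b10100010)
Final: R2 = 162

162


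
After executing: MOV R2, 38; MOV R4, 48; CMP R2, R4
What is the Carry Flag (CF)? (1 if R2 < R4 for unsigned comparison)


Register state trace:
  MOV R2, 38  → R2 = 38
  MOV R4, 48  → R4 = 48
  CMP R2, R4  → unsigned 38 - 48: borrow occurs
  38 < 48, so CF = 1
CF = 1

1


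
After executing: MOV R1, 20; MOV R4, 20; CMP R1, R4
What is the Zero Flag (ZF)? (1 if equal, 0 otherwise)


Register state trace:
  MOV R1, 20  → R1 = 20
  MOV R4, 20  → R4 = 20
  CMP R1, R4  → computes 20 - 20 = 0
  Result is zero, so values are equal
ZF = 1

1


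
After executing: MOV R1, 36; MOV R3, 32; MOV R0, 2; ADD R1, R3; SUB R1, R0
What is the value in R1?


Register state trace:
  MOV R1, 36  → R1 = 36
  MOV R3, 32  → R3 = 32
  MOV R0, 2  → R0 = 2
  ADD R1, R3  → R1 = 36 + 32 = 68
  SUB R1, R0  → R1 = 68 - 2 = 66
Final: R1 = 66

66


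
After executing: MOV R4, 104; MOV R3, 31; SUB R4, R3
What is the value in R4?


Register state trace:
  MOV R4, 104  → R4 = 104
  MOV R3, 31  → R3 = 31
  SUB R4, R3  → R4 = 104 - 31 = 73
Final: R4 = 73

73


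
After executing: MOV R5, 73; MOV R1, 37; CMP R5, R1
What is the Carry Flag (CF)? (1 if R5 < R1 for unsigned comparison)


Register state trace:
  MOV R5, 73  → R5 = 73
  MOV R1, 37  → R1 = 37
  CMP R5, R1  → unsigned 73 - 37: no borrow
  73 >= 37, so CF = 0
CF = 0

0


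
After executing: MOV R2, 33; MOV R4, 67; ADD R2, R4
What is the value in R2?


Register state trace:
  MOV R2, 33  → R2 = 33
  MOV R4, 67  → R4 = 67
  ADD R2, R4  → R2 = 33 + 67 = 100
Final: R2 = 100

100


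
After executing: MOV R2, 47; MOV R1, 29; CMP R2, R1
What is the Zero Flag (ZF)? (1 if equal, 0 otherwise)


Register state trace:
  MOV R2, 47  → R2 = 47
  MOV R1, 29  → R1 = 29
  CMP R2, R1  → computes 47 - 29 = 18
  Result is nonzero, so values are not equal
ZF = 0

0


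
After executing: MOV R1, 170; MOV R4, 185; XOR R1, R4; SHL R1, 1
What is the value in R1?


Register state trace:
  MOV R1, 170  → R1 = 170 (0b10101010)
  MOV R4, 185  → R4 = 185 (0b10111001)
  XOR R1, R4  → R1 = 170 XOR 185 = 19 (0b00010011)
  SHL R1, 1  → R1 = 19 << 1 = 38
Final: R1 = 38

38


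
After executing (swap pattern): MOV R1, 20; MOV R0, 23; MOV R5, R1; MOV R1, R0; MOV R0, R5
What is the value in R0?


Register state trace (swap pattern):
  MOV R1, 20  → R1 = 20
  MOV R0, 23  → R0 = 23
  MOV R5, R1  → R5 = 20  (save R1)
  MOV R1, R0  → R1 = 23  (R1 gets R0's value)
  MOV R0, R5  → R0 = 20  (R0 gets saved value)
Final: R0 = 20

20


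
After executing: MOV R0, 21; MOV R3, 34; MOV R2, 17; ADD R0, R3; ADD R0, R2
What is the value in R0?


Register state trace:
  MOV R0, 21  → R0 = 21
  MOV R3, 34  → R3 = 34
  MOV R2, 17  → R2 = 17
  ADD R0, R3  → R0 = 21 + 34 = 55
  ADD R0, R2  → R0 = 55 + 17 = 72
Final: R0 = 72

72


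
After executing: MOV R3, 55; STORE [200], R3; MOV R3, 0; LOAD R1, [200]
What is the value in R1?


Register and memory trace:
  MOV R3, 55  → R3 = 55
  STORE [200], R3  → mem[200] = 55
  MOV R3, 0  → R3 = 0
  LOAD R1, [200]  → R1 = mem[200] = 55
Final: R1 = 55

55


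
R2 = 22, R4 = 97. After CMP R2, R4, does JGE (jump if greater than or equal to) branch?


Trace:
  R2 = 22, R4 = 97
  CMP R2, R4  → compares 22 vs 97
  JGE checks: is 22 greater than or equal to 97?
  22 < 97, so condition is false
Branch taken: No

No


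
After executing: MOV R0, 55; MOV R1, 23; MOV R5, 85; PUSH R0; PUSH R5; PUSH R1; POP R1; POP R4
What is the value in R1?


Stack trace (top is rightmost):
  MOV R0, 55  → R0 = 55
  MOV R1, 23  → R1 = 23
  MOV R5, 85  → R5 = 85
  PUSH R0  → stack: [55]
  PUSH R5  → stack: [55, 85]
  PUSH R1  → stack: [55, 85, 23]
  POP R1  → R1 = 23, stack: [55, 85]
  POP R4  → R4 = 85, stack: [55]
Final: R1 = 23

23


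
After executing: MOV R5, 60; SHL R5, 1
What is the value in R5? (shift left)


Register state trace:
  MOV R5, 60  → R5 = 60
  SHL R5, 1  → R5 = 60 << 1 = 60 * 2^1 = 120
Final: R5 = 120

120


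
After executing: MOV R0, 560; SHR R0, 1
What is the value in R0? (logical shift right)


Register state trace:
  MOV R0, 560  → R0 = 560
  SHR R0, 1  → R0 = 560 >> 1 = 560 // 2^1 = 280
Final: R0 = 280

280


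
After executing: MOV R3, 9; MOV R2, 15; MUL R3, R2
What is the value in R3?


Register state trace:
  MOV R3, 9  → R3 = 9
  MOV R2, 15  → R2 = 15
  MUL R3, R2  → R3 = 9 * 15 = 135
Final: R3 = 135

135


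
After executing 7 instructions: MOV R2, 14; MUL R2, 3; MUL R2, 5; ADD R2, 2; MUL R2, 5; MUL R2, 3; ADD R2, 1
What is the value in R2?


Register state trace:
  MOV R2, 14  → R2 = 14
  MUL R2, 3  → R2 = 14 * 3 = 42
  MUL R2, 5  → R2 = 42 * 5 = 210
  ADD R2, 2  → R2 = 210 + 2 = 212
  MUL R2, 5  → R2 = 212 * 5 = 1060
  MUL R2, 3  → R2 = 1060 * 3 = 3180
  ADD R2, 1  → R2 = 3180 + 1 = 3181
Final: R2 = 3181

3181


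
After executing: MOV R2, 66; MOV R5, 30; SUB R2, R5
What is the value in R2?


Register state trace:
  MOV R2, 66  → R2 = 66
  MOV R5, 30  → R5 = 30
  SUB R2, R5  → R2 = 66 - 30 = 36
Final: R2 = 36

36


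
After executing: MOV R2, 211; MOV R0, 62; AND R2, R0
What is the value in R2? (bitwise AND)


Register state trace:
  MOV R2, 211  → R2 = 211 (0b11010011)
  MOV R0, 62  → R0 = 62 (0b00111110)
  AND R2, R0  → R2 = 211 AND 62 = 18 (0b00010010)
Final: R2 = 18

18


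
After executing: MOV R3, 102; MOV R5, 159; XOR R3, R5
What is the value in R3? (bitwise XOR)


Register state trace:
  MOV R3, 102  → R3 = 102 (0b01100110)
  MOV R5, 159  → R5 = 159 (0b10011111)
  XOR R3, R5  → R3 = 102 XOR 159 = 249 (0b11111001)
Final: R3 = 249

249


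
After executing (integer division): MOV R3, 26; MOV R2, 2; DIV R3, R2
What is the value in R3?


Register state trace:
  MOV R3, 26  → R3 = 26
  MOV R2, 2  → R2 = 2
  DIV R3, R2  → R3 = 26 // 2 = 13
Final: R3 = 13

13


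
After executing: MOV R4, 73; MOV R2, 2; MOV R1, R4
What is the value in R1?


Register state trace:
  MOV R4, 73  → R4 = 73
  MOV R2, 2  → R2 = 2
  MOV R1, R4  → R1 = 73
Final: R1 = 73

73


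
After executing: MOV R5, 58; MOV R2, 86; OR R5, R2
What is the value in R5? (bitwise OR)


Register state trace:
  MOV R5, 58  → R5 = 58 (0b00111010)
  MOV R2, 86  → R2 = 86 (0b01010110)
  OR R5, R2   → R5 = 58 OR 86 = 126 (0b01111110)
Final: R5 = 126

126


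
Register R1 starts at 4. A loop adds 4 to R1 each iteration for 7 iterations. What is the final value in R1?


Starting value: R1 = 4
  Iter 1: R1 = 4 + 4 = 8
  Iter 2: R1 = 8 + 4 = 12
  Iter 3: R1 = 12 + 4 = 16
  Iter 4: R1 = 16 + 4 = 20
  Iter 5: R1 = 20 + 4 = 24
  Iter 6: R1 = 24 + 4 = 28
  Iter 7: R1 = 28 + 4 = 32
Final: R1 = 32

32


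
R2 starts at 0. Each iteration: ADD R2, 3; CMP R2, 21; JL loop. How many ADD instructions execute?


Loop trace (R2 starts at 0, target 21, step 3):
  ADD #1: R2 = 0 + 3 = 3  → 3 < 21, loop
  ADD #2: R2 = 3 + 3 = 6  → 6 < 21, loop
  ADD #3: R2 = 6 + 3 = 9  → 9 < 21, loop
  ADD #4: R2 = 9 + 3 = 12  → 12 < 21, loop
  ADD #5: R2 = 12 + 3 = 15  → 15 < 21, loop
  ADD #6: R2 = 15 + 3 = 18  → 18 < 21, loop
  ADD #7: R2 = 18 + 3 = 21  → 21 >= 21, exit
Total ADD instructions: 7

7


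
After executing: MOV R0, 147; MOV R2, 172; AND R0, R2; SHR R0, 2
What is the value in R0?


Register state trace:
  MOV R0, 147  → R0 = 147 (0b10010011)
  MOV R2, 172  → R2 = 172 (0b10101100)
  AND R0, R2  → R0 = 147 AND 172 = 128 (0b10000000)
  SHR R0, 2  → R0 = 128 >> 2 = 32
Final: R0 = 32

32


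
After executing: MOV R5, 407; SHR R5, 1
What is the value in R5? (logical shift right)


Register state trace:
  MOV R5, 407  → R5 = 407
  SHR R5, 1  → R5 = 407 >> 1 = 407 // 2^1 = 203
Final: R5 = 203

203


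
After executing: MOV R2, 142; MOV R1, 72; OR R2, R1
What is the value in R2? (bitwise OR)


Register state trace:
  MOV R2, 142  → R2 = 142 (0b10001110)
  MOV R1, 72  → R1 = 72 (0b01001000)
  OR R2, R1   → R2 = 142 OR 72 = 206 (0b11001110)
Final: R2 = 206

206


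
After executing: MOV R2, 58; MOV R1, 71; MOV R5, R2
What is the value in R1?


Register state trace:
  MOV R2, 58  → R2 = 58
  MOV R1, 71  → R1 = 71
  MOV R5, R2  → R5 = 58
Final: R1 = 71

71


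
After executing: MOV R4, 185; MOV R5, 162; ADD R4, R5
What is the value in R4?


Register state trace:
  MOV R4, 185  → R4 = 185
  MOV R5, 162  → R5 = 162
  ADD R4, R5  → R4 = 185 + 162 = 347
Final: R4 = 347

347


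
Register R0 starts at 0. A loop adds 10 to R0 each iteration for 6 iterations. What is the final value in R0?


Starting value: R0 = 0
  Iter 1: R0 = 0 + 10 = 10
  Iter 2: R0 = 10 + 10 = 20
  Iter 3: R0 = 20 + 10 = 30
  Iter 4: R0 = 30 + 10 = 40
  Iter 5: R0 = 40 + 10 = 50
  Iter 6: R0 = 50 + 10 = 60
Final: R0 = 60

60


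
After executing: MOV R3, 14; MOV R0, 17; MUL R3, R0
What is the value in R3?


Register state trace:
  MOV R3, 14  → R3 = 14
  MOV R0, 17  → R0 = 17
  MUL R3, R0  → R3 = 14 * 17 = 238
Final: R3 = 238

238


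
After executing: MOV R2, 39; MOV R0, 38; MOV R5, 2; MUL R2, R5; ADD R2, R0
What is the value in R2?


Register state trace:
  MOV R2, 39  → R2 = 39
  MOV R0, 38  → R0 = 38
  MOV R5, 2  → R5 = 2
  MUL R2, R5  → R2 = 39 * 2 = 78
  ADD R2, R0  → R2 = 78 + 38 = 116
Final: R2 = 116

116


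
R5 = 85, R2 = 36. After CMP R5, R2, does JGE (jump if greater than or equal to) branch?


Trace:
  R5 = 85, R2 = 36
  CMP R5, R2  → compares 85 vs 36
  JGE checks: is 85 greater than or equal to 36?
  85 > 36, so condition is true
Branch taken: Yes

Yes


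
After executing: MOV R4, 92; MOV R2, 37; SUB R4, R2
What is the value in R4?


Register state trace:
  MOV R4, 92  → R4 = 92
  MOV R2, 37  → R2 = 37
  SUB R4, R2  → R4 = 92 - 37 = 55
Final: R4 = 55

55


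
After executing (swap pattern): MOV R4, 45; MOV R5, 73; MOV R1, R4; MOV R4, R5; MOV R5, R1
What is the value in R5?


Register state trace (swap pattern):
  MOV R4, 45  → R4 = 45
  MOV R5, 73  → R5 = 73
  MOV R1, R4  → R1 = 45  (save R4)
  MOV R4, R5  → R4 = 73  (R4 gets R5's value)
  MOV R5, R1  → R5 = 45  (R5 gets saved value)
Final: R5 = 45

45


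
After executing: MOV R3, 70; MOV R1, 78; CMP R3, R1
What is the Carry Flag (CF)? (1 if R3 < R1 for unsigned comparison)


Register state trace:
  MOV R3, 70  → R3 = 70
  MOV R1, 78  → R1 = 78
  CMP R3, R1  → unsigned 70 - 78: borrow occurs
  70 < 78, so CF = 1
CF = 1

1


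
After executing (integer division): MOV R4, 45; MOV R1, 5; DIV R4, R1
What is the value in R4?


Register state trace:
  MOV R4, 45  → R4 = 45
  MOV R1, 5  → R1 = 5
  DIV R4, R1  → R4 = 45 // 5 = 9
Final: R4 = 9

9


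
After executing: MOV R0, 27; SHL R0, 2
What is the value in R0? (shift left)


Register state trace:
  MOV R0, 27  → R0 = 27
  SHL R0, 2  → R0 = 27 << 2 = 27 * 2^2 = 108
Final: R0 = 108

108


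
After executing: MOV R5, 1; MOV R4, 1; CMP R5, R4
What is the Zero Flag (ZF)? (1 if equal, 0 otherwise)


Register state trace:
  MOV R5, 1  → R5 = 1
  MOV R4, 1  → R4 = 1
  CMP R5, R4  → computes 1 - 1 = 0
  Result is zero, so values are equal
ZF = 1

1


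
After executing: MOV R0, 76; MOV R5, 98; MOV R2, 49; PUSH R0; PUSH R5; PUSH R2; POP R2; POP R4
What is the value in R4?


Stack trace (top is rightmost):
  MOV R0, 76  → R0 = 76
  MOV R5, 98  → R5 = 98
  MOV R2, 49  → R2 = 49
  PUSH R0  → stack: [76]
  PUSH R5  → stack: [76, 98]
  PUSH R2  → stack: [76, 98, 49]
  POP R2  → R2 = 49, stack: [76, 98]
  POP R4  → R4 = 98, stack: [76]
Final: R4 = 98

98


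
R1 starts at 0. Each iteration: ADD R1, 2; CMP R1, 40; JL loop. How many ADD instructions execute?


Loop trace (R1 starts at 0, target 40, step 2):
  ADD #1: R1 = 0 + 2 = 2  → 2 < 40, loop
  ADD #2: R1 = 2 + 2 = 4  → 4 < 40, loop
  ADD #3: R1 = 4 + 2 = 6  → 6 < 40, loop
  ADD #4: R1 = 6 + 2 = 8  → 8 < 40, loop
  ADD #5: R1 = 8 + 2 = 10  → 10 < 40, loop
  ADD #6: R1 = 10 + 2 = 12  → 12 < 40, loop
  ADD #7: R1 = 12 + 2 = 14  → 14 < 40, loop
  ADD #8: R1 = 14 + 2 = 16  → 16 < 40, loop
  ADD #9: R1 = 16 + 2 = 18  → 18 < 40, loop
  ADD #10: R1 = 18 + 2 = 20  → 20 < 40, loop
  ADD #11: R1 = 20 + 2 = 22  → 22 < 40, loop
  ADD #12: R1 = 22 + 2 = 24  → 24 < 40, loop
  ADD #13: R1 = 24 + 2 = 26  → 26 < 40, loop
  ADD #14: R1 = 26 + 2 = 28  → 28 < 40, loop
  ADD #15: R1 = 28 + 2 = 30  → 30 < 40, loop
  ADD #16: R1 = 30 + 2 = 32  → 32 < 40, loop
  ADD #17: R1 = 32 + 2 = 34  → 34 < 40, loop
  ADD #18: R1 = 34 + 2 = 36  → 36 < 40, loop
  ADD #19: R1 = 36 + 2 = 38  → 38 < 40, loop
  ADD #20: R1 = 38 + 2 = 40  → 40 >= 40, exit
Total ADD instructions: 20

20


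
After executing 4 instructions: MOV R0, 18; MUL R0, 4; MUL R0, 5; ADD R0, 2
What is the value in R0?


Register state trace:
  MOV R0, 18  → R0 = 18
  MUL R0, 4  → R0 = 18 * 4 = 72
  MUL R0, 5  → R0 = 72 * 5 = 360
  ADD R0, 2  → R0 = 360 + 2 = 362
Final: R0 = 362

362


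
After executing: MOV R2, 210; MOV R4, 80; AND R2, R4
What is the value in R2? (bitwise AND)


Register state trace:
  MOV R2, 210  → R2 = 210 (0b11010010)
  MOV R4, 80  → R4 = 80 (0b01010000)
  AND R2, R4  → R2 = 210 AND 80 = 80 (0b01010000)
Final: R2 = 80

80


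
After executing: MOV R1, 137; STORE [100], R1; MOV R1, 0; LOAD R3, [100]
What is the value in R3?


Register and memory trace:
  MOV R1, 137  → R1 = 137
  STORE [100], R1  → mem[100] = 137
  MOV R1, 0  → R1 = 0
  LOAD R3, [100]  → R3 = mem[100] = 137
Final: R3 = 137

137


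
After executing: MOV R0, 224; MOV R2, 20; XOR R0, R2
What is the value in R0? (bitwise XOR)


Register state trace:
  MOV R0, 224  → R0 = 224 (0b11100000)
  MOV R2, 20  → R2 = 20 (0b00010100)
  XOR R0, R2  → R0 = 224 XOR 20 = 244 (0b11110100)
Final: R0 = 244

244


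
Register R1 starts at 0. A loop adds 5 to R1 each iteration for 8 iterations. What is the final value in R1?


Starting value: R1 = 0
  Iter 1: R1 = 0 + 5 = 5
  Iter 2: R1 = 5 + 5 = 10
  Iter 3: R1 = 10 + 5 = 15
  Iter 4: R1 = 15 + 5 = 20
  Iter 5: R1 = 20 + 5 = 25
  Iter 6: R1 = 25 + 5 = 30
  Iter 7: R1 = 30 + 5 = 35
  Iter 8: R1 = 35 + 5 = 40
Final: R1 = 40

40


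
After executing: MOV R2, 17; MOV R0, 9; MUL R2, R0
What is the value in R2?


Register state trace:
  MOV R2, 17  → R2 = 17
  MOV R0, 9  → R0 = 9
  MUL R2, R0  → R2 = 17 * 9 = 153
Final: R2 = 153

153


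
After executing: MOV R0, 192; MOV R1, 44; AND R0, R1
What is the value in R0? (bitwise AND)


Register state trace:
  MOV R0, 192  → R0 = 192 (0b11000000)
  MOV R1, 44  → R1 = 44 (0b00101100)
  AND R0, R1  → R0 = 192 AND 44 = 0 (0b00000000)
Final: R0 = 0

0


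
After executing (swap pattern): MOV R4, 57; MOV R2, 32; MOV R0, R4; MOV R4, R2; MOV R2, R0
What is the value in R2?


Register state trace (swap pattern):
  MOV R4, 57  → R4 = 57
  MOV R2, 32  → R2 = 32
  MOV R0, R4  → R0 = 57  (save R4)
  MOV R4, R2  → R4 = 32  (R4 gets R2's value)
  MOV R2, R0  → R2 = 57  (R2 gets saved value)
Final: R2 = 57

57


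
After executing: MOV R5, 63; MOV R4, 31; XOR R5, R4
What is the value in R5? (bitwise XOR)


Register state trace:
  MOV R5, 63  → R5 = 63 (0b00111111)
  MOV R4, 31  → R4 = 31 (0b00011111)
  XOR R5, R4  → R5 = 63 XOR 31 = 32 (0b00100000)
Final: R5 = 32

32


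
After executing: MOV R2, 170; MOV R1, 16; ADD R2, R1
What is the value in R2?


Register state trace:
  MOV R2, 170  → R2 = 170
  MOV R1, 16  → R1 = 16
  ADD R2, R1  → R2 = 170 + 16 = 186
Final: R2 = 186

186


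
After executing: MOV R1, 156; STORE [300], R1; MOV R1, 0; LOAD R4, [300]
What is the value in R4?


Register and memory trace:
  MOV R1, 156  → R1 = 156
  STORE [300], R1  → mem[300] = 156
  MOV R1, 0  → R1 = 0
  LOAD R4, [300]  → R4 = mem[300] = 156
Final: R4 = 156

156


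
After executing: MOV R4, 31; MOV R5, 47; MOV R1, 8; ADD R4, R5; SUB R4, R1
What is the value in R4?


Register state trace:
  MOV R4, 31  → R4 = 31
  MOV R5, 47  → R5 = 47
  MOV R1, 8  → R1 = 8
  ADD R4, R5  → R4 = 31 + 47 = 78
  SUB R4, R1  → R4 = 78 - 8 = 70
Final: R4 = 70

70


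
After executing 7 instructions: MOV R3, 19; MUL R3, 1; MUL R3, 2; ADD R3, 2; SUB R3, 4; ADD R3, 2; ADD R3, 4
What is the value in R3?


Register state trace:
  MOV R3, 19  → R3 = 19
  MUL R3, 1  → R3 = 19 * 1 = 19
  MUL R3, 2  → R3 = 19 * 2 = 38
  ADD R3, 2  → R3 = 38 + 2 = 40
  SUB R3, 4  → R3 = 40 - 4 = 36
  ADD R3, 2  → R3 = 36 + 2 = 38
  ADD R3, 4  → R3 = 38 + 4 = 42
Final: R3 = 42

42


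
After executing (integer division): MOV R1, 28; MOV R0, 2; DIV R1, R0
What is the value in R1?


Register state trace:
  MOV R1, 28  → R1 = 28
  MOV R0, 2  → R0 = 2
  DIV R1, R0  → R1 = 28 // 2 = 14
Final: R1 = 14

14


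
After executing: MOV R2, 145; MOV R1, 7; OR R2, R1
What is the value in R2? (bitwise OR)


Register state trace:
  MOV R2, 145  → R2 = 145 (0b10010001)
  MOV R1, 7  → R1 = 7 (0b00000111)
  OR R2, R1   → R2 = 145 OR 7 = 151 (0b10010111)
Final: R2 = 151

151


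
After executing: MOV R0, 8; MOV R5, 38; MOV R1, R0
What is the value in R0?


Register state trace:
  MOV R0, 8  → R0 = 8
  MOV R5, 38  → R5 = 38
  MOV R1, R0  → R1 = 8
Final: R0 = 8

8


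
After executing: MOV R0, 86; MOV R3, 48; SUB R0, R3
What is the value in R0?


Register state trace:
  MOV R0, 86  → R0 = 86
  MOV R3, 48  → R3 = 48
  SUB R0, R3  → R0 = 86 - 48 = 38
Final: R0 = 38

38


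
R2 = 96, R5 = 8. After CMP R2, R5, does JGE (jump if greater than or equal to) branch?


Trace:
  R2 = 96, R5 = 8
  CMP R2, R5  → compares 96 vs 8
  JGE checks: is 96 greater than or equal to 8?
  96 > 8, so condition is true
Branch taken: Yes

Yes


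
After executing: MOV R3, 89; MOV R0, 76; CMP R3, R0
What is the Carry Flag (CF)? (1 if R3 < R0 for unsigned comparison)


Register state trace:
  MOV R3, 89  → R3 = 89
  MOV R0, 76  → R0 = 76
  CMP R3, R0  → unsigned 89 - 76: no borrow
  89 >= 76, so CF = 0
CF = 0

0


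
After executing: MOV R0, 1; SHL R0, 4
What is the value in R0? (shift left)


Register state trace:
  MOV R0, 1  → R0 = 1
  SHL R0, 4  → R0 = 1 << 4 = 1 * 2^4 = 16
Final: R0 = 16

16


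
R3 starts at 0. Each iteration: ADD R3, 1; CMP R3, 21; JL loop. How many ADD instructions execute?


Loop trace (R3 starts at 0, target 21, step 1):
  ADD #1: R3 = 0 + 1 = 1  → 1 < 21, loop
  ADD #2: R3 = 1 + 1 = 2  → 2 < 21, loop
  ADD #3: R3 = 2 + 1 = 3  → 3 < 21, loop
  ADD #4: R3 = 3 + 1 = 4  → 4 < 21, loop
  ADD #5: R3 = 4 + 1 = 5  → 5 < 21, loop
  ADD #6: R3 = 5 + 1 = 6  → 6 < 21, loop
  ADD #7: R3 = 6 + 1 = 7  → 7 < 21, loop
  ADD #8: R3 = 7 + 1 = 8  → 8 < 21, loop
  ADD #9: R3 = 8 + 1 = 9  → 9 < 21, loop
  ADD #10: R3 = 9 + 1 = 10  → 10 < 21, loop
  ADD #11: R3 = 10 + 1 = 11  → 11 < 21, loop
  ADD #12: R3 = 11 + 1 = 12  → 12 < 21, loop
  ADD #13: R3 = 12 + 1 = 13  → 13 < 21, loop
  ADD #14: R3 = 13 + 1 = 14  → 14 < 21, loop
  ADD #15: R3 = 14 + 1 = 15  → 15 < 21, loop
  ADD #16: R3 = 15 + 1 = 16  → 16 < 21, loop
  ADD #17: R3 = 16 + 1 = 17  → 17 < 21, loop
  ADD #18: R3 = 17 + 1 = 18  → 18 < 21, loop
  ADD #19: R3 = 18 + 1 = 19  → 19 < 21, loop
  ADD #20: R3 = 19 + 1 = 20  → 20 < 21, loop
  ADD #21: R3 = 20 + 1 = 21  → 21 >= 21, exit
Total ADD instructions: 21

21


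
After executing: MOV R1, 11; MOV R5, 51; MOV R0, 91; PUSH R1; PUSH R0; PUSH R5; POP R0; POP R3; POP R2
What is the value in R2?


Stack trace (top is rightmost):
  MOV R1, 11  → R1 = 11
  MOV R5, 51  → R5 = 51
  MOV R0, 91  → R0 = 91
  PUSH R1  → stack: [11]
  PUSH R0  → stack: [11, 91]
  PUSH R5  → stack: [11, 91, 51]
  POP R0  → R0 = 51, stack: [11, 91]
  POP R3  → R3 = 91, stack: [11]
  POP R2  → R2 = 11, stack: []
Final: R2 = 11

11


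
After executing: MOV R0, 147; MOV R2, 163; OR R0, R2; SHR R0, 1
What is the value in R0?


Register state trace:
  MOV R0, 147  → R0 = 147 (0b10010011)
  MOV R2, 163  → R2 = 163 (0b10100011)
  OR R0, R2  → R0 = 147 OR 163 = 179 (0b10110011)
  SHR R0, 1  → R0 = 179 >> 1 = 89
Final: R0 = 89

89


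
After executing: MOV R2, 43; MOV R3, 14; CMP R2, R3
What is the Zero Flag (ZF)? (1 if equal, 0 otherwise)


Register state trace:
  MOV R2, 43  → R2 = 43
  MOV R3, 14  → R3 = 14
  CMP R2, R3  → computes 43 - 14 = 29
  Result is nonzero, so values are not equal
ZF = 0

0


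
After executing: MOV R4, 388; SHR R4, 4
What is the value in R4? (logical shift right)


Register state trace:
  MOV R4, 388  → R4 = 388
  SHR R4, 4  → R4 = 388 >> 4 = 388 // 2^4 = 24
Final: R4 = 24

24


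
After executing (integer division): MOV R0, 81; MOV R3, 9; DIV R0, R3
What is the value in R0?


Register state trace:
  MOV R0, 81  → R0 = 81
  MOV R3, 9  → R3 = 9
  DIV R0, R3  → R0 = 81 // 9 = 9
Final: R0 = 9

9


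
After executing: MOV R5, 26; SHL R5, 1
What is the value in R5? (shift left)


Register state trace:
  MOV R5, 26  → R5 = 26
  SHL R5, 1  → R5 = 26 << 1 = 26 * 2^1 = 52
Final: R5 = 52

52


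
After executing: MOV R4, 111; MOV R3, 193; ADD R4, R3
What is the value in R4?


Register state trace:
  MOV R4, 111  → R4 = 111
  MOV R3, 193  → R3 = 193
  ADD R4, R3  → R4 = 111 + 193 = 304
Final: R4 = 304

304


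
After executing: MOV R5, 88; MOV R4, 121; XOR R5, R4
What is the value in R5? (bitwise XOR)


Register state trace:
  MOV R5, 88  → R5 = 88 (0b01011000)
  MOV R4, 121  → R4 = 121 (0b01111001)
  XOR R5, R4  → R5 = 88 XOR 121 = 33 (0b00100001)
Final: R5 = 33

33


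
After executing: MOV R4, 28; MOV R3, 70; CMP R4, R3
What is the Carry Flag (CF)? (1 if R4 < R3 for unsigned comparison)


Register state trace:
  MOV R4, 28  → R4 = 28
  MOV R3, 70  → R3 = 70
  CMP R4, R3  → unsigned 28 - 70: borrow occurs
  28 < 70, so CF = 1
CF = 1

1


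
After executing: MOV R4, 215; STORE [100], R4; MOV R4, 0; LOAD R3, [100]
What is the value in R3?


Register and memory trace:
  MOV R4, 215  → R4 = 215
  STORE [100], R4  → mem[100] = 215
  MOV R4, 0  → R4 = 0
  LOAD R3, [100]  → R3 = mem[100] = 215
Final: R3 = 215

215


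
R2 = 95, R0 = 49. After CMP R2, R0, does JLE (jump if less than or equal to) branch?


Trace:
  R2 = 95, R0 = 49
  CMP R2, R0  → compares 95 vs 49
  JLE checks: is 95 less than or equal to 49?
  95 > 49, so condition is false
Branch taken: No

No


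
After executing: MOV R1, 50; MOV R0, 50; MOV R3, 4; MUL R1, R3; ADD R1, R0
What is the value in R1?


Register state trace:
  MOV R1, 50  → R1 = 50
  MOV R0, 50  → R0 = 50
  MOV R3, 4  → R3 = 4
  MUL R1, R3  → R1 = 50 * 4 = 200
  ADD R1, R0  → R1 = 200 + 50 = 250
Final: R1 = 250

250


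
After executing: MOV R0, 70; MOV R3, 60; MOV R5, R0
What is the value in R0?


Register state trace:
  MOV R0, 70  → R0 = 70
  MOV R3, 60  → R3 = 60
  MOV R5, R0  → R5 = 70
Final: R0 = 70

70


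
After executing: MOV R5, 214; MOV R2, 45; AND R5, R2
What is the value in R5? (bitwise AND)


Register state trace:
  MOV R5, 214  → R5 = 214 (0b11010110)
  MOV R2, 45  → R2 = 45 (0b00101101)
  AND R5, R2  → R5 = 214 AND 45 = 4 (0b00000100)
Final: R5 = 4

4


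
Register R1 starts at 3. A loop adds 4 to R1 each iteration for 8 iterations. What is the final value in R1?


Starting value: R1 = 3
  Iter 1: R1 = 3 + 4 = 7
  Iter 2: R1 = 7 + 4 = 11
  Iter 3: R1 = 11 + 4 = 15
  Iter 4: R1 = 15 + 4 = 19
  Iter 5: R1 = 19 + 4 = 23
  Iter 6: R1 = 23 + 4 = 27
  Iter 7: R1 = 27 + 4 = 31
  Iter 8: R1 = 31 + 4 = 35
Final: R1 = 35

35


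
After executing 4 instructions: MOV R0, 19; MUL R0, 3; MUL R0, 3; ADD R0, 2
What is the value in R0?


Register state trace:
  MOV R0, 19  → R0 = 19
  MUL R0, 3  → R0 = 19 * 3 = 57
  MUL R0, 3  → R0 = 57 * 3 = 171
  ADD R0, 2  → R0 = 171 + 2 = 173
Final: R0 = 173

173


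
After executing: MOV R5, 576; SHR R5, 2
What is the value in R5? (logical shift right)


Register state trace:
  MOV R5, 576  → R5 = 576
  SHR R5, 2  → R5 = 576 >> 2 = 576 // 2^2 = 144
Final: R5 = 144

144


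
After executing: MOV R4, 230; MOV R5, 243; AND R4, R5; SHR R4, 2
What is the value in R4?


Register state trace:
  MOV R4, 230  → R4 = 230 (0b11100110)
  MOV R5, 243  → R5 = 243 (0b11110011)
  AND R4, R5  → R4 = 230 AND 243 = 226 (0b11100010)
  SHR R4, 2  → R4 = 226 >> 2 = 56
Final: R4 = 56

56


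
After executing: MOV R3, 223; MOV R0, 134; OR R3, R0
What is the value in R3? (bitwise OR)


Register state trace:
  MOV R3, 223  → R3 = 223 (0b11011111)
  MOV R0, 134  → R0 = 134 (0b10000110)
  OR R3, R0   → R3 = 223 OR 134 = 223 (0b11011111)
Final: R3 = 223

223


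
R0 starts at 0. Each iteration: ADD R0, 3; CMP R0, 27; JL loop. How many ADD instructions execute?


Loop trace (R0 starts at 0, target 27, step 3):
  ADD #1: R0 = 0 + 3 = 3  → 3 < 27, loop
  ADD #2: R0 = 3 + 3 = 6  → 6 < 27, loop
  ADD #3: R0 = 6 + 3 = 9  → 9 < 27, loop
  ADD #4: R0 = 9 + 3 = 12  → 12 < 27, loop
  ADD #5: R0 = 12 + 3 = 15  → 15 < 27, loop
  ADD #6: R0 = 15 + 3 = 18  → 18 < 27, loop
  ADD #7: R0 = 18 + 3 = 21  → 21 < 27, loop
  ADD #8: R0 = 21 + 3 = 24  → 24 < 27, loop
  ADD #9: R0 = 24 + 3 = 27  → 27 >= 27, exit
Total ADD instructions: 9

9


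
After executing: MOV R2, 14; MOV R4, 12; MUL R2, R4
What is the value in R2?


Register state trace:
  MOV R2, 14  → R2 = 14
  MOV R4, 12  → R4 = 12
  MUL R2, R4  → R2 = 14 * 12 = 168
Final: R2 = 168

168


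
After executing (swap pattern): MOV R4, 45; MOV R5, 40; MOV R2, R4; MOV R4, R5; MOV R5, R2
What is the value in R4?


Register state trace (swap pattern):
  MOV R4, 45  → R4 = 45
  MOV R5, 40  → R5 = 40
  MOV R2, R4  → R2 = 45  (save R4)
  MOV R4, R5  → R4 = 40  (R4 gets R5's value)
  MOV R5, R2  → R5 = 45  (R5 gets saved value)
Final: R4 = 40

40


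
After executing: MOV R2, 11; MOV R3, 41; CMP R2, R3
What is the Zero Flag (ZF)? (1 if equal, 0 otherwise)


Register state trace:
  MOV R2, 11  → R2 = 11
  MOV R3, 41  → R3 = 41
  CMP R2, R3  → computes 11 - 41 = -30
  Result is nonzero, so values are not equal
ZF = 0

0


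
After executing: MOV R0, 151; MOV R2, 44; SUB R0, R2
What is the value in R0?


Register state trace:
  MOV R0, 151  → R0 = 151
  MOV R2, 44  → R2 = 44
  SUB R0, R2  → R0 = 151 - 44 = 107
Final: R0 = 107

107


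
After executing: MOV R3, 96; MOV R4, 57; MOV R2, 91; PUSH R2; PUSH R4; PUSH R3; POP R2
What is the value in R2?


Stack trace (top is rightmost):
  MOV R3, 96  → R3 = 96
  MOV R4, 57  → R4 = 57
  MOV R2, 91  → R2 = 91
  PUSH R2  → stack: [91]
  PUSH R4  → stack: [91, 57]
  PUSH R3  → stack: [91, 57, 96]
  POP R2  → R2 = 96, stack: [91, 57]
Final: R2 = 96

96


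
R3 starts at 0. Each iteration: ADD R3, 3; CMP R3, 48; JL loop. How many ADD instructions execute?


Loop trace (R3 starts at 0, target 48, step 3):
  ADD #1: R3 = 0 + 3 = 3  → 3 < 48, loop
  ADD #2: R3 = 3 + 3 = 6  → 6 < 48, loop
  ADD #3: R3 = 6 + 3 = 9  → 9 < 48, loop
  ADD #4: R3 = 9 + 3 = 12  → 12 < 48, loop
  ADD #5: R3 = 12 + 3 = 15  → 15 < 48, loop
  ADD #6: R3 = 15 + 3 = 18  → 18 < 48, loop
  ADD #7: R3 = 18 + 3 = 21  → 21 < 48, loop
  ADD #8: R3 = 21 + 3 = 24  → 24 < 48, loop
  ADD #9: R3 = 24 + 3 = 27  → 27 < 48, loop
  ADD #10: R3 = 27 + 3 = 30  → 30 < 48, loop
  ADD #11: R3 = 30 + 3 = 33  → 33 < 48, loop
  ADD #12: R3 = 33 + 3 = 36  → 36 < 48, loop
  ADD #13: R3 = 36 + 3 = 39  → 39 < 48, loop
  ADD #14: R3 = 39 + 3 = 42  → 42 < 48, loop
  ADD #15: R3 = 42 + 3 = 45  → 45 < 48, loop
  ADD #16: R3 = 45 + 3 = 48  → 48 >= 48, exit
Total ADD instructions: 16

16


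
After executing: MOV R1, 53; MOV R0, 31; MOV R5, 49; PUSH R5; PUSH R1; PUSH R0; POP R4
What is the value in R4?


Stack trace (top is rightmost):
  MOV R1, 53  → R1 = 53
  MOV R0, 31  → R0 = 31
  MOV R5, 49  → R5 = 49
  PUSH R5  → stack: [49]
  PUSH R1  → stack: [49, 53]
  PUSH R0  → stack: [49, 53, 31]
  POP R4  → R4 = 31, stack: [49, 53]
Final: R4 = 31

31


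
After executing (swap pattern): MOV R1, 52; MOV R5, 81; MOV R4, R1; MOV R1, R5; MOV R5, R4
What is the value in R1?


Register state trace (swap pattern):
  MOV R1, 52  → R1 = 52
  MOV R5, 81  → R5 = 81
  MOV R4, R1  → R4 = 52  (save R1)
  MOV R1, R5  → R1 = 81  (R1 gets R5's value)
  MOV R5, R4  → R5 = 52  (R5 gets saved value)
Final: R1 = 81

81


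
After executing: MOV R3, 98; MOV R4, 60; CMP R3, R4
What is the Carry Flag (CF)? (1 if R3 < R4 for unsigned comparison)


Register state trace:
  MOV R3, 98  → R3 = 98
  MOV R4, 60  → R4 = 60
  CMP R3, R4  → unsigned 98 - 60: no borrow
  98 >= 60, so CF = 0
CF = 0

0


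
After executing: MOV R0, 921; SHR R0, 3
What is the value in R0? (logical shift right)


Register state trace:
  MOV R0, 921  → R0 = 921
  SHR R0, 3  → R0 = 921 >> 3 = 921 // 2^3 = 115
Final: R0 = 115

115


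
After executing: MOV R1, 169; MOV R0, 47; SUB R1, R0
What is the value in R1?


Register state trace:
  MOV R1, 169  → R1 = 169
  MOV R0, 47  → R0 = 47
  SUB R1, R0  → R1 = 169 - 47 = 122
Final: R1 = 122

122


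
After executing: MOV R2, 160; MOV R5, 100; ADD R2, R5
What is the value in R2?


Register state trace:
  MOV R2, 160  → R2 = 160
  MOV R5, 100  → R5 = 100
  ADD R2, R5  → R2 = 160 + 100 = 260
Final: R2 = 260

260


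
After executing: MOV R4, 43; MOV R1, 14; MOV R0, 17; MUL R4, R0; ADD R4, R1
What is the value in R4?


Register state trace:
  MOV R4, 43  → R4 = 43
  MOV R1, 14  → R1 = 14
  MOV R0, 17  → R0 = 17
  MUL R4, R0  → R4 = 43 * 17 = 731
  ADD R4, R1  → R4 = 731 + 14 = 745
Final: R4 = 745

745


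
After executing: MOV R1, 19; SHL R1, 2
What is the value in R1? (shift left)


Register state trace:
  MOV R1, 19  → R1 = 19
  SHL R1, 2  → R1 = 19 << 2 = 19 * 2^2 = 76
Final: R1 = 76

76


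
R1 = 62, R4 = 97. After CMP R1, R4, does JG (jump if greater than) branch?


Trace:
  R1 = 62, R4 = 97
  CMP R1, R4  → compares 62 vs 97
  JG checks: is 62 greater than 97?
  62 < 97, so condition is false
Branch taken: No

No


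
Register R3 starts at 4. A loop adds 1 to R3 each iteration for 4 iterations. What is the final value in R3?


Starting value: R3 = 4
  Iter 1: R3 = 4 + 1 = 5
  Iter 2: R3 = 5 + 1 = 6
  Iter 3: R3 = 6 + 1 = 7
  Iter 4: R3 = 7 + 1 = 8
Final: R3 = 8

8


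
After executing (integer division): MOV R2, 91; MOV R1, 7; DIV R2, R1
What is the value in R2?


Register state trace:
  MOV R2, 91  → R2 = 91
  MOV R1, 7  → R1 = 7
  DIV R2, R1  → R2 = 91 // 7 = 13
Final: R2 = 13

13


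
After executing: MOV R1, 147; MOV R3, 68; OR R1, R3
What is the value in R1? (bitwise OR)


Register state trace:
  MOV R1, 147  → R1 = 147 (0b10010011)
  MOV R3, 68  → R3 = 68 (0b01000100)
  OR R1, R3   → R1 = 147 OR 68 = 215 (0b11010111)
Final: R1 = 215

215


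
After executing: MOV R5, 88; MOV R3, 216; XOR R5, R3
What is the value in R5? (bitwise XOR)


Register state trace:
  MOV R5, 88  → R5 = 88 (0b01011000)
  MOV R3, 216  → R3 = 216 (0b11011000)
  XOR R5, R3  → R5 = 88 XOR 216 = 128 (0b10000000)
Final: R5 = 128

128


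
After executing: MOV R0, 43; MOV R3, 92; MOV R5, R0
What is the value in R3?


Register state trace:
  MOV R0, 43  → R0 = 43
  MOV R3, 92  → R3 = 92
  MOV R5, R0  → R5 = 43
Final: R3 = 92

92


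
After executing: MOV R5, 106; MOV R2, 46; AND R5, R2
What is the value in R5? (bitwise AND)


Register state trace:
  MOV R5, 106  → R5 = 106 (0b01101010)
  MOV R2, 46  → R2 = 46 (0b00101110)
  AND R5, R2  → R5 = 106 AND 46 = 42 (0b00101010)
Final: R5 = 42

42


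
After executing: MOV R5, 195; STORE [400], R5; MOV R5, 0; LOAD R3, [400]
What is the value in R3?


Register and memory trace:
  MOV R5, 195  → R5 = 195
  STORE [400], R5  → mem[400] = 195
  MOV R5, 0  → R5 = 0
  LOAD R3, [400]  → R3 = mem[400] = 195
Final: R3 = 195

195


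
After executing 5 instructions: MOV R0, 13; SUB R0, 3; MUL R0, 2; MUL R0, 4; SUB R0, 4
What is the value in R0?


Register state trace:
  MOV R0, 13  → R0 = 13
  SUB R0, 3  → R0 = 13 - 3 = 10
  MUL R0, 2  → R0 = 10 * 2 = 20
  MUL R0, 4  → R0 = 20 * 4 = 80
  SUB R0, 4  → R0 = 80 - 4 = 76
Final: R0 = 76

76


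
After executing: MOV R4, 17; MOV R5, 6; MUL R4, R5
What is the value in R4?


Register state trace:
  MOV R4, 17  → R4 = 17
  MOV R5, 6  → R5 = 6
  MUL R4, R5  → R4 = 17 * 6 = 102
Final: R4 = 102

102


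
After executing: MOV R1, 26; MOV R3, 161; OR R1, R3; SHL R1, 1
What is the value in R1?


Register state trace:
  MOV R1, 26  → R1 = 26 (0b00011010)
  MOV R3, 161  → R3 = 161 (0b10100001)
  OR R1, R3  → R1 = 26 OR 161 = 187 (0b10111011)
  SHL R1, 1  → R1 = 187 << 1 = 374
Final: R1 = 374

374


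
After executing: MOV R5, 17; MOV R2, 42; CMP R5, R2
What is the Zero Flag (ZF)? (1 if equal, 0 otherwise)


Register state trace:
  MOV R5, 17  → R5 = 17
  MOV R2, 42  → R2 = 42
  CMP R5, R2  → computes 17 - 42 = -25
  Result is nonzero, so values are not equal
ZF = 0

0


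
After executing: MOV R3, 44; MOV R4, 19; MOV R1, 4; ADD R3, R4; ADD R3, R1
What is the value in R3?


Register state trace:
  MOV R3, 44  → R3 = 44
  MOV R4, 19  → R4 = 19
  MOV R1, 4  → R1 = 4
  ADD R3, R4  → R3 = 44 + 19 = 63
  ADD R3, R1  → R3 = 63 + 4 = 67
Final: R3 = 67

67


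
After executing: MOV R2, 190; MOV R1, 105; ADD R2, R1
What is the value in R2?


Register state trace:
  MOV R2, 190  → R2 = 190
  MOV R1, 105  → R1 = 105
  ADD R2, R1  → R2 = 190 + 105 = 295
Final: R2 = 295

295


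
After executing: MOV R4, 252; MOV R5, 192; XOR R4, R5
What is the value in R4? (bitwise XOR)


Register state trace:
  MOV R4, 252  → R4 = 252 (0b11111100)
  MOV R5, 192  → R5 = 192 (0b11000000)
  XOR R4, R5  → R4 = 252 XOR 192 = 60 (0b00111100)
Final: R4 = 60

60


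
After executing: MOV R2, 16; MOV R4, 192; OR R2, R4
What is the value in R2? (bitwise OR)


Register state trace:
  MOV R2, 16  → R2 = 16 (0b00010000)
  MOV R4, 192  → R4 = 192 (0b11000000)
  OR R2, R4   → R2 = 16 OR 192 = 208 (0b11010000)
Final: R2 = 208

208
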